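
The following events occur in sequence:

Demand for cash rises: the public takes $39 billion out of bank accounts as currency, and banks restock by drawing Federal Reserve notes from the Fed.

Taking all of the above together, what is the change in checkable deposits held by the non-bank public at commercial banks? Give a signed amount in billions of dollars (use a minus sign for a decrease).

-$39 billion

Currency withdrawal $39 billion: non-bank counterparties' bank balances fall → −$39B.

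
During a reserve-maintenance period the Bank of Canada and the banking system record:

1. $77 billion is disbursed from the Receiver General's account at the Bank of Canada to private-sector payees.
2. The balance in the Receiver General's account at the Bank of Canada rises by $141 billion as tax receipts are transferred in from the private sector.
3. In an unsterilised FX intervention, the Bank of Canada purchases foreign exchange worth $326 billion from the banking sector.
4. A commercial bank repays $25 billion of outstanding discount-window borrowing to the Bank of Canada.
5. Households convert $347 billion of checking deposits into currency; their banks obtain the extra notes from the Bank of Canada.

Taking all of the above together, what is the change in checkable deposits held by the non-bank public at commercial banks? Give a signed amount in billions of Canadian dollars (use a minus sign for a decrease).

-$411 billion

Government spending $77 billion: non-bank counterparties' bank balances rise → +$77B.
Government account inflow $141 billion: non-bank counterparties' bank balances fall → −$141B.
FX purchase $326 billion: the counterparty is a bank, so public deposits are unchanged → 0.
Discount-window repayment $25 billion: the counterparty is a bank, so public deposits are unchanged → 0.
Currency withdrawal $347 billion: non-bank counterparties' bank balances fall → −$347B.
Net: 77 − 141 + 0 + 0 − 347 = -$411 billion.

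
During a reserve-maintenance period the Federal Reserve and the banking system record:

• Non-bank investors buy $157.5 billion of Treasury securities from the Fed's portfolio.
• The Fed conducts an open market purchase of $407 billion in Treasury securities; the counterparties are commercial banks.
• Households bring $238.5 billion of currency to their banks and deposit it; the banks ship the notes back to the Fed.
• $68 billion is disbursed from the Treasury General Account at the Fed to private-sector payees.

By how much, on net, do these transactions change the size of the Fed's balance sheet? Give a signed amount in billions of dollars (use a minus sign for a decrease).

+$249.5 billion

Fed balance sheet:
  Assets:      Securities +$249.5B
  Liabilities: Bank reserves +$556B, Currency in circulation −$238.5B, Government deposits −$68B
Commercial banking system:
  Assets:      Reserves at CB +$556B, Securities −$407B
  Liabilities: Checkable deposits +$149B
Change in total Fed assets = +$249.5 billion.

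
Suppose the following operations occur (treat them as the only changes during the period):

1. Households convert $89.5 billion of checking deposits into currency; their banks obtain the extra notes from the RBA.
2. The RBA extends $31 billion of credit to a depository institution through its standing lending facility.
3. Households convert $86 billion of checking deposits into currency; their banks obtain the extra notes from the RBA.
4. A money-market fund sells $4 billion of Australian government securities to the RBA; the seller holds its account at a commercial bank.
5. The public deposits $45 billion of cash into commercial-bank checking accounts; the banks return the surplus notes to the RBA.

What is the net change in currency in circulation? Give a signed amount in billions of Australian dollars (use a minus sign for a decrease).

RBA balance sheet:
  Assets:      Securities +$4B, Loans to banks +$31B
  Liabilities: Bank reserves −$95.5B, Currency in circulation +$130.5B
Commercial banking system:
  Assets:      Reserves at CB −$95.5B
  Liabilities: Checkable deposits −$126.5B, Borrowings from CB +$31B
So the change in currency in circulation is +$130.5 billion.

+$130.5 billion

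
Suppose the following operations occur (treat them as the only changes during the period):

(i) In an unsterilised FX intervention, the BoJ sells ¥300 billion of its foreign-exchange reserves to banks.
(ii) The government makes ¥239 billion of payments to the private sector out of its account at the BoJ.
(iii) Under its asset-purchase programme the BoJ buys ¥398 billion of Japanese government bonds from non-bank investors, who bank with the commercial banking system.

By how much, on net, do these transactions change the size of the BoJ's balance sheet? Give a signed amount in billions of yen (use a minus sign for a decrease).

BoJ balance sheet:
  Assets:      Securities +¥398B, Foreign assets −¥300B
  Liabilities: Bank reserves +¥337B, Government deposits −¥239B
Commercial banking system:
  Assets:      Reserves at CB +¥337B, Foreign assets +¥300B
  Liabilities: Checkable deposits +¥637B
Change in total BoJ assets = +¥98 billion.

+¥98 billion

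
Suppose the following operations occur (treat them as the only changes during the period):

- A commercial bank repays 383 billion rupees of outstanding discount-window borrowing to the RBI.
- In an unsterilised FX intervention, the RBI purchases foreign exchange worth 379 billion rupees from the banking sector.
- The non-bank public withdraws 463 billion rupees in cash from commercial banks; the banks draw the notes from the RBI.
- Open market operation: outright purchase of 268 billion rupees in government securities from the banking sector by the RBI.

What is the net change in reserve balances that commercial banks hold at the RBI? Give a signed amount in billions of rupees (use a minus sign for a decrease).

Discount-window repayment 383 billion rupees: repayment is debited from reserves → −383B.
FX purchase 379 billion rupees: the RBI pays by crediting reserve accounts → +379B.
Currency withdrawal 463 billion rupees: banks swap reserves for currency → −463B.
OMO purchase (from banks) 268 billion rupees: the RBI pays by crediting reserve accounts → +268B.
Net: −383 + 379 − 463 + 268 = -199 billion.

-199 billion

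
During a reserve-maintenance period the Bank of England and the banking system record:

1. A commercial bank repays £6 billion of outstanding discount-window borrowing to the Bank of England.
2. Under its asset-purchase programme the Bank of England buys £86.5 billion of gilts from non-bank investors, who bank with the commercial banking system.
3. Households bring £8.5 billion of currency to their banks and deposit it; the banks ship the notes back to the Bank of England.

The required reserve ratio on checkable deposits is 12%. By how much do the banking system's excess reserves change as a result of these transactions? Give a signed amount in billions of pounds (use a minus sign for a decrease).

+£77.6 billion

Discount-window repayment £6 billion: reserves −£6B, deposits 0.
Asset purchase (from non-banks) £86.5 billion: reserves +£86.5B, deposits +£86.5B.
Currency deposit £8.5 billion: reserves +£8.5B, deposits +£8.5B.
Totals: Δreserves = +£89B, Δdeposits = +£95B.
Δrequired reserves = 12% × +£95B = +£11.4B.
Δexcess reserves = Δreserves − Δrequired = +£89B − (+£11.4B) = +£77.6 billion.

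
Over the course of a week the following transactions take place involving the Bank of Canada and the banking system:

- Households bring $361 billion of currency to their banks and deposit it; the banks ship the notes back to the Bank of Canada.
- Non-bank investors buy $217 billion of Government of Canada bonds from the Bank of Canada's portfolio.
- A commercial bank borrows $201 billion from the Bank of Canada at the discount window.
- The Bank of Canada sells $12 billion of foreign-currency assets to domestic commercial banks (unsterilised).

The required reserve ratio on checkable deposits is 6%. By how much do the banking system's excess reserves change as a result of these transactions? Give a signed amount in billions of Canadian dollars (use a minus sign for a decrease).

+$324.36 billion

Currency deposit $361 billion: reserves +$361B, deposits +$361B.
Asset sale (to non-banks) $217 billion: reserves −$217B, deposits −$217B.
Discount-window loan $201 billion: reserves +$201B, deposits 0.
FX sale $12 billion: reserves −$12B, deposits 0.
Totals: Δreserves = +$333B, Δdeposits = +$144B.
Δrequired reserves = 6% × +$144B = +$8.64B.
Δexcess reserves = Δreserves − Δrequired = +$333B − (+$8.64B) = +$324.36 billion.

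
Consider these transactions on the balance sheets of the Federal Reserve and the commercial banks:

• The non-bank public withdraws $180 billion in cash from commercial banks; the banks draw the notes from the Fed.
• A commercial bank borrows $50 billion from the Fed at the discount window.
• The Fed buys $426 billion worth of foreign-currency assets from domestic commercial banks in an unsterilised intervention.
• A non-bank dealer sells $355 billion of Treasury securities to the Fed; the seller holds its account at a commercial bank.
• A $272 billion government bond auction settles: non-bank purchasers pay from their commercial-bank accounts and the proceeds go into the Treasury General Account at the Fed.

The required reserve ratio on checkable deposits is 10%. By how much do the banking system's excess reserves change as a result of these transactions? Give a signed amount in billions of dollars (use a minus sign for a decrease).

+$388.7 billion

Currency withdrawal $180 billion: reserves −$180B, deposits −$180B.
Discount-window loan $50 billion: reserves +$50B, deposits 0.
FX purchase $426 billion: reserves +$426B, deposits 0.
Asset purchase (from non-banks) $355 billion: reserves +$355B, deposits +$355B.
Government account inflow $272 billion: reserves −$272B, deposits −$272B.
Totals: Δreserves = +$379B, Δdeposits = −$97B.
Δrequired reserves = 10% × −$97B = −$9.7B.
Δexcess reserves = Δreserves − Δrequired = +$379B − (−$9.7B) = +$388.7 billion.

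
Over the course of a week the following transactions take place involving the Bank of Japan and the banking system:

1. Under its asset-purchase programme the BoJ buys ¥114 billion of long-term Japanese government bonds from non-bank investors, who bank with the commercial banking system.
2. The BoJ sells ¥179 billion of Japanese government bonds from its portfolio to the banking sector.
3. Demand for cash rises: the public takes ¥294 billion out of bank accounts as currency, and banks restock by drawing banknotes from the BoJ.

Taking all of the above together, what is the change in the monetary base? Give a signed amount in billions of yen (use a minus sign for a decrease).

BoJ balance sheet:
  Assets:      Securities −¥65B
  Liabilities: Bank reserves −¥359B, Currency in circulation +¥294B
Monetary base = currency + reserves: +¥294B + (−¥359B) = -¥65 billion.

-¥65 billion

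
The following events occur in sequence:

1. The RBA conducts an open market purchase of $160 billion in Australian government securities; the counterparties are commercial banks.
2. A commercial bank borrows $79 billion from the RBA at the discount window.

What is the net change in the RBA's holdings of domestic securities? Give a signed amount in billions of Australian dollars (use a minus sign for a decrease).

RBA balance sheet:
  Assets:      Securities +$160B, Loans to banks +$79B
  Liabilities: Bank reserves +$239B
Commercial banking system:
  Assets:      Reserves at CB +$239B, Securities −$160B
  Liabilities: Borrowings from CB +$79B
So the change in the RBA's holdings of domestic securities is +$160 billion.

+$160 billion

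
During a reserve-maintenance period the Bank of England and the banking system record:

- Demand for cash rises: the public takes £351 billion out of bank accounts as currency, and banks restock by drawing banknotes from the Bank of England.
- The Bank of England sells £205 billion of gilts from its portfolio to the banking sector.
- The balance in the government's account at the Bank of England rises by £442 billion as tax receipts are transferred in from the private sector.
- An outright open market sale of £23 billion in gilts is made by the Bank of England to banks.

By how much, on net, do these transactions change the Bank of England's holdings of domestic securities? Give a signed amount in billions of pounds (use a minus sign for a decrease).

Bank of England balance sheet:
  Assets:      Securities −£228B
  Liabilities: Bank reserves −£1021B, Currency in circulation +£351B, Government deposits +£442B
Commercial banking system:
  Assets:      Reserves at CB −£1021B, Securities +£228B
  Liabilities: Checkable deposits −£793B
So the change in the Bank of England's holdings of domestic securities is -£228 billion.

-£228 billion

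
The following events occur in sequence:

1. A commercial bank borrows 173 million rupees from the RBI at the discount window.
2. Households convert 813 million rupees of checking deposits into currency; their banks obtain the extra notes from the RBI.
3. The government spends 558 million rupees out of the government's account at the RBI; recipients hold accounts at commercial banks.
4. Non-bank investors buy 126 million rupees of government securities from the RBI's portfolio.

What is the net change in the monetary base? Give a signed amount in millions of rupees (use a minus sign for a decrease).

Discount-window loan 173 million rupees: RBI balance sheet expands → +173M.
Currency withdrawal 813 million rupees: just a shift between currency and reserves — both are base money → 0.
Government spending 558 million rupees: a non-base liability converts back to reserves → +558M.
Asset sale (to non-banks) 126 million rupees: RBI balance sheet contracts → −126M.
Net: 173 + 0 + 558 − 126 = +605 million.

+605 million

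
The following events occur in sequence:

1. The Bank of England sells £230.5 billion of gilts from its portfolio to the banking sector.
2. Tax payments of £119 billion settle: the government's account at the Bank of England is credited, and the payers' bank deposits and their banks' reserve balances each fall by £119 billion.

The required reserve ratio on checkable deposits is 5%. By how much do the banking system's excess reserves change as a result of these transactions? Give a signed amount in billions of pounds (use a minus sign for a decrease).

OMO sale (to banks) £230.5 billion: reserves −£230.5B, deposits 0.
Government account inflow £119 billion: reserves −£119B, deposits −£119B.
Totals: Δreserves = −£349.5B, Δdeposits = −£119B.
Δrequired reserves = 5% × −£119B = −£5.95B.
Δexcess reserves = Δreserves − Δrequired = −£349.5B − (−£5.95B) = -£343.55 billion.

-£343.55 billion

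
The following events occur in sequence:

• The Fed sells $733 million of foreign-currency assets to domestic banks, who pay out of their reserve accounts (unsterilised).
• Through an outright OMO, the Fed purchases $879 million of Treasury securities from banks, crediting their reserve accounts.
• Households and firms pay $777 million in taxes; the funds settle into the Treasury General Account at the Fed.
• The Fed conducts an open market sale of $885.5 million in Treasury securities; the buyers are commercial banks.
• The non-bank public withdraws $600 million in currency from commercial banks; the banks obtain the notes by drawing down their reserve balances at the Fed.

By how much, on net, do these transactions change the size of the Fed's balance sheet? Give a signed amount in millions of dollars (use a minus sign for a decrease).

FX sale $733 million: a Fed asset is shed → −$733M.
OMO purchase (from banks) $879 million: a Fed asset is acquired → +$879M.
Government account inflow $777 million: only the composition of liabilities changes → 0.
OMO sale (to banks) $885.5 million: a Fed asset is shed → −$885.5M.
Currency withdrawal $600 million: only the composition of liabilities changes → 0.
Net: −733 + 879 + 0 − 885.5 + 0 = -$739.5 million.

-$739.5 million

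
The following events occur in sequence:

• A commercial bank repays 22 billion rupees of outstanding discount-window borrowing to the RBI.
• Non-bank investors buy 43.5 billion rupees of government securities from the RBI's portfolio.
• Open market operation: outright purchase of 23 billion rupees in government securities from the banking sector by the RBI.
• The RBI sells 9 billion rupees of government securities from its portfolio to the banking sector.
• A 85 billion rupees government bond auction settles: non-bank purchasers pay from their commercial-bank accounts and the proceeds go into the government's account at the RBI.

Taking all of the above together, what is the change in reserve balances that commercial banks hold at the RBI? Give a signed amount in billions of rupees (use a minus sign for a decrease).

-136.5 billion

RBI balance sheet:
  Assets:      Securities −29.5B, Loans to banks −22B
  Liabilities: Bank reserves −136.5B, Government deposits +85B
Commercial banking system:
  Assets:      Reserves at CB −136.5B, Securities −14B
  Liabilities: Checkable deposits −128.5B, Borrowings from CB −22B
So the change in reserve balances that commercial banks hold at the RBI is -136.5 billion.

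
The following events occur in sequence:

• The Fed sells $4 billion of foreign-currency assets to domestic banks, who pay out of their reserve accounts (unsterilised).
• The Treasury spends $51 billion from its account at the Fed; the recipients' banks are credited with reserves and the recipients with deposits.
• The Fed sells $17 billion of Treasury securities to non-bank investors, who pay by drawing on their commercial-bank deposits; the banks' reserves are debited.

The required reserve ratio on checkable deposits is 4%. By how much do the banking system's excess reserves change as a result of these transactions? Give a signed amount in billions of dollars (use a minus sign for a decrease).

+$28.64 billion

FX sale $4 billion: reserves −$4B, deposits 0.
Government spending $51 billion: reserves +$51B, deposits +$51B.
Asset sale (to non-banks) $17 billion: reserves −$17B, deposits −$17B.
Totals: Δreserves = +$30B, Δdeposits = +$34B.
Δrequired reserves = 4% × +$34B = +$1.36B.
Δexcess reserves = Δreserves − Δrequired = +$30B − (+$1.36B) = +$28.64 billion.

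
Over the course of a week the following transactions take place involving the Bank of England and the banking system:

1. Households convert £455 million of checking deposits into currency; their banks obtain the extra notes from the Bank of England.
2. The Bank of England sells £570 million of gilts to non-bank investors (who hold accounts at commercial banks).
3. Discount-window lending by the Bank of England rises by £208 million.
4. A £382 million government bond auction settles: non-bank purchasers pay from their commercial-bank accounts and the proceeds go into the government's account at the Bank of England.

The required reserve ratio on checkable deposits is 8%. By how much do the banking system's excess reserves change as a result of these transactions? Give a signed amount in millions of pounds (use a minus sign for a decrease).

Currency withdrawal £455 million: reserves −£455M, deposits −£455M.
Asset sale (to non-banks) £570 million: reserves −£570M, deposits −£570M.
Discount-window loan £208 million: reserves +£208M, deposits 0.
Government account inflow £382 million: reserves −£382M, deposits −£382M.
Totals: Δreserves = −£1199M, Δdeposits = −£1407M.
Δrequired reserves = 8% × −£1407M = −£112.56M.
Δexcess reserves = Δreserves − Δrequired = −£1199M − (−£112.56M) = -£1086.44 million.

-£1086.44 million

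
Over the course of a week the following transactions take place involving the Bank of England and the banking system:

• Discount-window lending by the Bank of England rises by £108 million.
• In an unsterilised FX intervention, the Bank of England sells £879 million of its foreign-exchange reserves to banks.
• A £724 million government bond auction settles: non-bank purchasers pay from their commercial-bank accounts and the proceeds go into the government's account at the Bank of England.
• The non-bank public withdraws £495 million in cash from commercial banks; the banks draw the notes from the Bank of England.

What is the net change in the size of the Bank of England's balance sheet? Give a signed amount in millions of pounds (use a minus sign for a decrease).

Discount-window loan £108 million: a Bank of England asset is acquired → +£108M.
FX sale £879 million: a Bank of England asset is shed → −£879M.
Government account inflow £724 million: only the composition of liabilities changes → 0.
Currency withdrawal £495 million: only the composition of liabilities changes → 0.
Net: 108 − 879 + 0 + 0 = -£771 million.

-£771 million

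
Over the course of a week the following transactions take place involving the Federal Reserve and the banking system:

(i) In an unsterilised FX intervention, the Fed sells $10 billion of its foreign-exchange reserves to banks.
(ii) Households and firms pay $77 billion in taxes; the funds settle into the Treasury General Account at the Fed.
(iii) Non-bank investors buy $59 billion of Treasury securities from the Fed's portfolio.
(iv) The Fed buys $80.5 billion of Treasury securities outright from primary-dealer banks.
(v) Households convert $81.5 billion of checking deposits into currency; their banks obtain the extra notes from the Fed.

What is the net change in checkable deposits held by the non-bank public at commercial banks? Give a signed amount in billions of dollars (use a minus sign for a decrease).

-$217.5 billion

FX sale $10 billion: the counterparty is a bank, so public deposits are unchanged → 0.
Government account inflow $77 billion: non-bank counterparties' bank balances fall → −$77B.
Asset sale (to non-banks) $59 billion: non-bank counterparties' bank balances fall → −$59B.
OMO purchase (from banks) $80.5 billion: the counterparty is a bank, so public deposits are unchanged → 0.
Currency withdrawal $81.5 billion: non-bank counterparties' bank balances fall → −$81.5B.
Net: 0 − 77 − 59 + 0 − 81.5 = -$217.5 billion.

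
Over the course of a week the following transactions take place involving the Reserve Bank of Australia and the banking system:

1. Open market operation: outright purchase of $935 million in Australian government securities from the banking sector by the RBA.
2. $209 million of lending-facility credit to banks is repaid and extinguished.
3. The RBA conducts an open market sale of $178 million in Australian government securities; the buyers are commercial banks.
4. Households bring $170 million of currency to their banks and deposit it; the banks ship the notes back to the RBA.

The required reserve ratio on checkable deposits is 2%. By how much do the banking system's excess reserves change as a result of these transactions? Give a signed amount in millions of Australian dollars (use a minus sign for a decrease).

OMO purchase (from banks) $935 million: reserves +$935M, deposits 0.
Discount-window repayment $209 million: reserves −$209M, deposits 0.
OMO sale (to banks) $178 million: reserves −$178M, deposits 0.
Currency deposit $170 million: reserves +$170M, deposits +$170M.
Totals: Δreserves = +$718M, Δdeposits = +$170M.
Δrequired reserves = 2% × +$170M = +$3.4M.
Δexcess reserves = Δreserves − Δrequired = +$718M − (+$3.4M) = +$714.6 million.

+$714.6 million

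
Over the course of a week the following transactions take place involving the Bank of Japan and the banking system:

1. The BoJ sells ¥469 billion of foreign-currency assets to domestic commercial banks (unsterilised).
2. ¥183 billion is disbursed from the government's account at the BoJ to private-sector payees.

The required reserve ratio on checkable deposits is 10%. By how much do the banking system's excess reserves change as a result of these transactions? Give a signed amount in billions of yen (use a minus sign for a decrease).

-¥304.3 billion

FX sale ¥469 billion: reserves −¥469B, deposits 0.
Government spending ¥183 billion: reserves +¥183B, deposits +¥183B.
Totals: Δreserves = −¥286B, Δdeposits = +¥183B.
Δrequired reserves = 10% × +¥183B = +¥18.3B.
Δexcess reserves = Δreserves − Δrequired = −¥286B − (+¥18.3B) = -¥304.3 billion.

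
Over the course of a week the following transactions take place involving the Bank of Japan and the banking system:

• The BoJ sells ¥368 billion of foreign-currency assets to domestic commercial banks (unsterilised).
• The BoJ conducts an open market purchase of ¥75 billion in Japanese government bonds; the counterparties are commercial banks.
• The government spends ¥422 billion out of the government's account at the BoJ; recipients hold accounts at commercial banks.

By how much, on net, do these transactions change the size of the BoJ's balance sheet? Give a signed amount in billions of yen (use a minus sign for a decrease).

-¥293 billion

BoJ balance sheet:
  Assets:      Securities +¥75B, Foreign assets −¥368B
  Liabilities: Bank reserves +¥129B, Government deposits −¥422B
Change in total BoJ assets = -¥293 billion.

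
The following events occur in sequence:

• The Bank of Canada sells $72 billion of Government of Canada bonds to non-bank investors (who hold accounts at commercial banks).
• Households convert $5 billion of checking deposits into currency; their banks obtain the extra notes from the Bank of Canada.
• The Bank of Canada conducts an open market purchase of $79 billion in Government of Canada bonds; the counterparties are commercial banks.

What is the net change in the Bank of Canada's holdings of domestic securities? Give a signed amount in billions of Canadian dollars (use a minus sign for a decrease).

+$7 billion

Asset sale (to non-banks) $72 billion: securities removed from the Bank of Canada's portfolio → −$72B.
Currency withdrawal $5 billion: the Bank of Canada's securities portfolio is untouched → 0.
OMO purchase (from banks) $79 billion: securities added to the Bank of Canada's portfolio → +$79B.
Net: −72 + 0 + 79 = +$7 billion.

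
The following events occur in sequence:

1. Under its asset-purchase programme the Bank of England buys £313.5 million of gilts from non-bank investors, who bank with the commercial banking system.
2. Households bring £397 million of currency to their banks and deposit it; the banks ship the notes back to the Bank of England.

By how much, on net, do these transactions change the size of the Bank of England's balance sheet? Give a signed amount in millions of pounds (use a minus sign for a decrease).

Bank of England balance sheet:
  Assets:      Securities +£313.5M
  Liabilities: Bank reserves +£710.5M, Currency in circulation −£397M
Change in total Bank of England assets = +£313.5 million.

+£313.5 million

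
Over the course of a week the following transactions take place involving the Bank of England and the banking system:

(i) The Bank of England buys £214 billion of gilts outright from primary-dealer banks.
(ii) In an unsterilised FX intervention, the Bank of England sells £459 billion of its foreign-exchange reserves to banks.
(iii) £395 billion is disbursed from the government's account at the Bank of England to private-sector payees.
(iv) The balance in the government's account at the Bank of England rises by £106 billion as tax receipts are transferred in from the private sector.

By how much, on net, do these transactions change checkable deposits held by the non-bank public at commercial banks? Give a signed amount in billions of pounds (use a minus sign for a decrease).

OMO purchase (from banks) £214 billion: the counterparty is a bank, so public deposits are unchanged → 0.
FX sale £459 billion: the counterparty is a bank, so public deposits are unchanged → 0.
Government spending £395 billion: non-bank counterparties' bank balances rise → +£395B.
Government account inflow £106 billion: non-bank counterparties' bank balances fall → −£106B.
Net: 0 + 0 + 395 − 106 = +£289 billion.

+£289 billion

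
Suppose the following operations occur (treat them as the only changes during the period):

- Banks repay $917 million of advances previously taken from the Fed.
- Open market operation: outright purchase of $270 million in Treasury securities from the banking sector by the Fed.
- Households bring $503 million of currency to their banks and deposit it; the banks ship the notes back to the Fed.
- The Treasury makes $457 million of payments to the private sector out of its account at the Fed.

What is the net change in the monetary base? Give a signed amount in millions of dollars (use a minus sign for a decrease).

-$190 million

Fed balance sheet:
  Assets:      Securities +$270M, Loans to banks −$917M
  Liabilities: Bank reserves +$313M, Currency in circulation −$503M, Government deposits −$457M
Monetary base = currency + reserves: −$503M + (+$313M) = -$190 million.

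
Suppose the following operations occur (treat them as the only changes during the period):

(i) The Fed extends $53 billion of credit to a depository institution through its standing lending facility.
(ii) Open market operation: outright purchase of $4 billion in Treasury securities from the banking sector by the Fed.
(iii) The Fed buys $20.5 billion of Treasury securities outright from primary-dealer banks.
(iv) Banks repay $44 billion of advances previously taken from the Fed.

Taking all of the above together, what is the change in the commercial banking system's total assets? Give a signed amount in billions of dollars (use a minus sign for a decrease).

Discount-window loan $53 billion: bank balance sheets expand → +$53B.
OMO purchase (from banks) $4 billion: just an asset swap on bank balance sheets → 0.
OMO purchase (from banks) $20.5 billion: just an asset swap on bank balance sheets → 0.
Discount-window repayment $44 billion: bank balance sheets shrink → −$44B.
Net: 53 + 0 + 0 − 44 = +$9 billion.

+$9 billion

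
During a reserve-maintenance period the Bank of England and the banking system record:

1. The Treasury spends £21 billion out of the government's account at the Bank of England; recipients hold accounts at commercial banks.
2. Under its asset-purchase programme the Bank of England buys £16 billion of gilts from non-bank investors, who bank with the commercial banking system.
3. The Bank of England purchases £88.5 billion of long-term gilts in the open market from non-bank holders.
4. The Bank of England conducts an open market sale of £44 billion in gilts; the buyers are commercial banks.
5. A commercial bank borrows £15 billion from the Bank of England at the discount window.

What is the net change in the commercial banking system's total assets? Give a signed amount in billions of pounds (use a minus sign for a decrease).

+£140.5 billion

Government spending £21 billion: bank balance sheets expand → +£21B.
Asset purchase (from non-banks) £16 billion: bank balance sheets expand → +£16B.
Asset purchase (from non-banks) £88.5 billion: bank balance sheets expand → +£88.5B.
OMO sale (to banks) £44 billion: just an asset swap on bank balance sheets → 0.
Discount-window loan £15 billion: bank balance sheets expand → +£15B.
Net: 21 + 16 + 88.5 + 0 + 15 = +£140.5 billion.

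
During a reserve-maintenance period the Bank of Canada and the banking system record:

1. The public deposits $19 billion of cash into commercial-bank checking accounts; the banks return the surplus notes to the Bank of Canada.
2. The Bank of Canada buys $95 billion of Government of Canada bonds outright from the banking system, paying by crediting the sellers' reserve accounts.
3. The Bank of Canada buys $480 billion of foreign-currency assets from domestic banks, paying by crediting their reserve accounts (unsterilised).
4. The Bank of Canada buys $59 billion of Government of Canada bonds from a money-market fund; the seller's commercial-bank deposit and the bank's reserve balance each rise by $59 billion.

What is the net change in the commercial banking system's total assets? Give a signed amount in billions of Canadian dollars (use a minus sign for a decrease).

Bank of Canada balance sheet:
  Assets:      Securities +$154B, Foreign assets +$480B
  Liabilities: Bank reserves +$653B, Currency in circulation −$19B
Commercial banking system:
  Assets:      Reserves at CB +$653B, Securities −$95B, Foreign assets −$480B
  Liabilities: Checkable deposits +$78B
Change in total bank assets = +$78 billion.

+$78 billion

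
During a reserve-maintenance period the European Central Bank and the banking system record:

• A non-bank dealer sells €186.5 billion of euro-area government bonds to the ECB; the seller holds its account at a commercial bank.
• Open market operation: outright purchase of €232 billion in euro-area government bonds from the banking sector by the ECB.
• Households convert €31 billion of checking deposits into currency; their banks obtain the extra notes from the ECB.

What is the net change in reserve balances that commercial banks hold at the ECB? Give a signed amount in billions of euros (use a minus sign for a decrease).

+€387.5 billion

Asset purchase (from non-banks) €186.5 billion: the ECB pays by crediting reserve accounts → +€186.5B.
OMO purchase (from banks) €232 billion: the ECB pays by crediting reserve accounts → +€232B.
Currency withdrawal €31 billion: banks swap reserves for currency → −€31B.
Net: 186.5 + 232 − 31 = +€387.5 billion.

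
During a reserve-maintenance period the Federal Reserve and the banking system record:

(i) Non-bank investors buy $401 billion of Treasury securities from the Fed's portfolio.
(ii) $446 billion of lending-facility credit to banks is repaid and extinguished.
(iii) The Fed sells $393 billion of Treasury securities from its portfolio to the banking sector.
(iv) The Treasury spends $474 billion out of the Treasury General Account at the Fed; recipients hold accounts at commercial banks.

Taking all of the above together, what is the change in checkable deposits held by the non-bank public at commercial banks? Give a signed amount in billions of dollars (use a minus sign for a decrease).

+$73 billion

Asset sale (to non-banks) $401 billion: non-bank counterparties' bank balances fall → −$401B.
Discount-window repayment $446 billion: the counterparty is a bank, so public deposits are unchanged → 0.
OMO sale (to banks) $393 billion: the counterparty is a bank, so public deposits are unchanged → 0.
Government spending $474 billion: non-bank counterparties' bank balances rise → +$474B.
Net: −401 + 0 + 0 + 474 = +$73 billion.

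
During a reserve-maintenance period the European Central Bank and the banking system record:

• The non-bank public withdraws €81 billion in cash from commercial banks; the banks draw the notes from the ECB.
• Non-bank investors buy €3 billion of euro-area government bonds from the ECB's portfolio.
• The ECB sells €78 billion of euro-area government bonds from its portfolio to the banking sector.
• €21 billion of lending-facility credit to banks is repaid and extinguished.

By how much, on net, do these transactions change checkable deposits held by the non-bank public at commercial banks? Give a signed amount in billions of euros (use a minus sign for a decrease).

-€84 billion

ECB balance sheet:
  Assets:      Securities −€81B, Loans to banks −€21B
  Liabilities: Bank reserves −€183B, Currency in circulation +€81B
Commercial banking system:
  Assets:      Reserves at CB −€183B, Securities +€78B
  Liabilities: Checkable deposits −€84B, Borrowings from CB −€21B
So the change in checkable deposits held by the non-bank public at commercial banks is -€84 billion.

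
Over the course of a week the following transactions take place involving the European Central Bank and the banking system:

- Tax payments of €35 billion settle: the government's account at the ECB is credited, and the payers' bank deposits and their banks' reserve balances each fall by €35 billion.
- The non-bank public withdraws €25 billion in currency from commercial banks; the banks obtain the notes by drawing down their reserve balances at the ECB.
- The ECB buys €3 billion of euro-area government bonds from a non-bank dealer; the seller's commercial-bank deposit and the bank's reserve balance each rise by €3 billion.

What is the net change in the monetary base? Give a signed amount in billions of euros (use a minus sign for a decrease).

-€32 billion

ECB balance sheet:
  Assets:      Securities +€3B
  Liabilities: Bank reserves −€57B, Currency in circulation +€25B, Government deposits +€35B
Monetary base = currency + reserves: +€25B + (−€57B) = -€32 billion.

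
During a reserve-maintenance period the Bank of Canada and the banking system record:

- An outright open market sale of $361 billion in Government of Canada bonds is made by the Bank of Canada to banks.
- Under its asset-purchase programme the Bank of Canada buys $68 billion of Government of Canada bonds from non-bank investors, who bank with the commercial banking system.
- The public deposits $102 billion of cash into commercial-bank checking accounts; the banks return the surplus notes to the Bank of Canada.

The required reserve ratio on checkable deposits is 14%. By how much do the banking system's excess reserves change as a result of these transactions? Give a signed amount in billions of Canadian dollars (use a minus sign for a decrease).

OMO sale (to banks) $361 billion: reserves −$361B, deposits 0.
Asset purchase (from non-banks) $68 billion: reserves +$68B, deposits +$68B.
Currency deposit $102 billion: reserves +$102B, deposits +$102B.
Totals: Δreserves = −$191B, Δdeposits = +$170B.
Δrequired reserves = 14% × +$170B = +$23.8B.
Δexcess reserves = Δreserves − Δrequired = −$191B − (+$23.8B) = -$214.8 billion.

-$214.8 billion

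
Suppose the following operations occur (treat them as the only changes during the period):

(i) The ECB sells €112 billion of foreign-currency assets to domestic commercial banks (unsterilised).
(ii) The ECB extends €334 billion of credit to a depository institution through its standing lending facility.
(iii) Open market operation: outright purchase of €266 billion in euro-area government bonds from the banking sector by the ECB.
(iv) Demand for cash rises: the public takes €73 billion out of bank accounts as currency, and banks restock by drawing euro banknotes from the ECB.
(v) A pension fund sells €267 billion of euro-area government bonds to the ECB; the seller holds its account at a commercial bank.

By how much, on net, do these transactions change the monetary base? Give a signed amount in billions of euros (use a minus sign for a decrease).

+€755 billion

ECB balance sheet:
  Assets:      Securities +€533B, Loans to banks +€334B, Foreign assets −€112B
  Liabilities: Bank reserves +€682B, Currency in circulation +€73B
Monetary base = currency + reserves: +€73B + (+€682B) = +€755 billion.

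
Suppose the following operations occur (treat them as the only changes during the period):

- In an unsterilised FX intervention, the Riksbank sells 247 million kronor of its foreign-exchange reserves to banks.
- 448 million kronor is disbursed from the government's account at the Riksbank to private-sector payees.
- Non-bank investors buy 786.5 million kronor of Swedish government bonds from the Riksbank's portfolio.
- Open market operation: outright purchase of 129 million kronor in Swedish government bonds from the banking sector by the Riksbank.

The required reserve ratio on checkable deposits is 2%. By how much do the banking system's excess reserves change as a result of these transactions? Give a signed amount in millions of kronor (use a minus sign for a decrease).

FX sale 247 million kronor: reserves −247M, deposits 0.
Government spending 448 million kronor: reserves +448M, deposits +448M.
Asset sale (to non-banks) 786.5 million kronor: reserves −786.5M, deposits −786.5M.
OMO purchase (from banks) 129 million kronor: reserves +129M, deposits 0.
Totals: Δreserves = −456.5M, Δdeposits = −338.5M.
Δrequired reserves = 2% × −338.5M = −6.77M.
Δexcess reserves = Δreserves − Δrequired = −456.5M − (−6.77M) = -449.73 million.

-449.73 million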